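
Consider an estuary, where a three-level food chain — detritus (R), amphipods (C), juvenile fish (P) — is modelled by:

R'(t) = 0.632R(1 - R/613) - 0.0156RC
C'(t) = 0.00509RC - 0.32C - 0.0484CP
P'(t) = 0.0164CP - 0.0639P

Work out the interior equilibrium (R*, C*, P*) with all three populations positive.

From dP/dt = 0: 0.0164C* = 0.0639, so C* = 3.9.
From dR/dt = 0: 0.632(1 - R*/613) = 0.0156·3.9, giving R* = 613·(1 - 0.0962) = 554.
From dC/dt = 0: 0.00509·554 - 0.32 = 0.0484P*, so P* = 2.5/0.0484 = 51.7.

R* ≈ 554, C* ≈ 3.9, P* ≈ 51.7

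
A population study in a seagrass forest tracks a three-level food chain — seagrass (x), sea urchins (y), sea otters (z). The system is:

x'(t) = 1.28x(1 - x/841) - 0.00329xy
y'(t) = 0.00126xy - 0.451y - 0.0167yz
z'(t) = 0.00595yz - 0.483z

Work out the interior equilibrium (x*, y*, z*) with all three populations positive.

x* ≈ 666, y* ≈ 81.2, z* ≈ 23.2

From dz/dt = 0: 0.00595y* = 0.483, so y* = 81.2.
From dx/dt = 0: 1.28(1 - x*/841) = 0.00329·81.2, giving x* = 841·(1 - 0.209) = 666.
From dy/dt = 0: 0.00126·666 - 0.451 = 0.0167z*, so z* = 0.388/0.0167 = 23.2.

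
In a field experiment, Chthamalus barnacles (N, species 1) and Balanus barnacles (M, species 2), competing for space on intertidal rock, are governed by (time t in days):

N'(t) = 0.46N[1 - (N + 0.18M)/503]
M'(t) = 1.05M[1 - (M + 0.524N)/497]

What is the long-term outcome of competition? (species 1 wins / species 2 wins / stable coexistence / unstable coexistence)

stable coexistence

Compare the nullcline intercepts: K1/α12 = 503/0.18 = 2790 > K2 = 497; K2/α21 = 497/0.524 = 948 > K1 = 503.
Since both inequalities hold, each species can invade when rare, so the interior equilibrium is stable.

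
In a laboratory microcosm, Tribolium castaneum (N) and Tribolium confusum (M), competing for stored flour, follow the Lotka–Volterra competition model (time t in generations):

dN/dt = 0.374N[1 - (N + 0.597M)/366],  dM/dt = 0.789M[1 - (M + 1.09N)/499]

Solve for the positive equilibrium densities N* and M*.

N* ≈ 195, M* ≈ 286

Setting both brackets to zero gives the nullclines N + 0.597M = 366 and 1.09N + M = 499.
Substituting M = 499 - 1.09N into the first: N(1 - 0.597·1.09) = 366 - 0.597·499.
So N* = 68.1/0.349 = 195, and then M* = 499 - 1.09·195 = 286.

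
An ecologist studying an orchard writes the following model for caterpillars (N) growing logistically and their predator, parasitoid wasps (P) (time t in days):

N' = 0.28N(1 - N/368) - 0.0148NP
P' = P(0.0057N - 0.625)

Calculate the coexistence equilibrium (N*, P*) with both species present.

N* ≈ 110, P* ≈ 13.3

From dP/dt = 0 with P > 0: 0.0057N* = 0.625, so N* = 110.
Substitute into dN/dt = 0: 0.28(1 - 110/368) = 0.0148P*.
The bracket is 0.702, giving P* = 0.197/0.0148 = 13.3.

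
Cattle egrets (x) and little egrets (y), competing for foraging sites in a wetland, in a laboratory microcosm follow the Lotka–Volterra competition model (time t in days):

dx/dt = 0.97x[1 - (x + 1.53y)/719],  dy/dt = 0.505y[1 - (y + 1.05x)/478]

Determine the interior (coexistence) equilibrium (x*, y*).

x* ≈ 20.3, y* ≈ 457

Setting both brackets to zero gives the nullclines x + 1.53y = 719 and 1.05x + y = 478.
Substituting y = 478 - 1.05x into the first: x(1 - 1.53·1.05) = 719 - 1.53·478.
So x* = -12.3/-0.607 = 20.3, and then y* = 478 - 1.05·20.3 = 457.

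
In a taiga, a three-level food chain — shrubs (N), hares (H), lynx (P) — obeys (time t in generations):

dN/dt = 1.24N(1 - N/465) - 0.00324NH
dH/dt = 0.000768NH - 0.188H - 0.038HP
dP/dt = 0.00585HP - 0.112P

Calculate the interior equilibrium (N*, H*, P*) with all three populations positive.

From dP/dt = 0: 0.00585H* = 0.112, so H* = 19.1.
From dN/dt = 0: 1.24(1 - N*/465) = 0.00324·19.1, giving N* = 465·(1 - 0.05) = 442.
From dH/dt = 0: 0.000768·442 - 0.188 = 0.038P*, so P* = 0.151/0.038 = 3.98.

N* ≈ 442, H* ≈ 19.1, P* ≈ 3.98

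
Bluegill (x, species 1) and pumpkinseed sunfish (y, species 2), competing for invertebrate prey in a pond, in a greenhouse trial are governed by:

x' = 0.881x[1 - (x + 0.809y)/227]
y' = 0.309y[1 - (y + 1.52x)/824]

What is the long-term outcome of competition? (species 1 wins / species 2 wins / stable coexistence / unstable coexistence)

species 2 excludes species 1

Compare the nullcline intercepts: K1/α12 = 227/0.809 = 281 < K2 = 824; K2/α21 = 824/1.52 = 542 > K1 = 227.
Since the inequalities point opposite ways, species 2 can invade but species 1 cannot.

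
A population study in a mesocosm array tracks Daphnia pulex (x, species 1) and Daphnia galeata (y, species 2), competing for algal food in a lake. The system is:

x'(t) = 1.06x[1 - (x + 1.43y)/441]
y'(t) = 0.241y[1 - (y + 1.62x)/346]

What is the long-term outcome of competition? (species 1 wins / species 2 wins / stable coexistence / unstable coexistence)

Compare the nullcline intercepts: K1/α12 = 441/1.43 = 308 < K2 = 346; K2/α21 = 346/1.62 = 214 < K1 = 441.
Since both are reversed, neither can invade when rare; the interior point is a saddle.

unstable coexistence (outcome depends on initial conditions)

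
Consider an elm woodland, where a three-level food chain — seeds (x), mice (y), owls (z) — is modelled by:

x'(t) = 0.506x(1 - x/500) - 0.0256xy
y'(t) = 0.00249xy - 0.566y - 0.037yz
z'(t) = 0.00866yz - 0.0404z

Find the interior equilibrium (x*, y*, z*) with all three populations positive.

x* ≈ 382, y* ≈ 4.67, z* ≈ 10.4

From dz/dt = 0: 0.00866y* = 0.0404, so y* = 4.67.
From dx/dt = 0: 0.506(1 - x*/500) = 0.0256·4.67, giving x* = 500·(1 - 0.236) = 382.
From dy/dt = 0: 0.00249·382 - 0.566 = 0.037z*, so z* = 0.385/0.037 = 10.4.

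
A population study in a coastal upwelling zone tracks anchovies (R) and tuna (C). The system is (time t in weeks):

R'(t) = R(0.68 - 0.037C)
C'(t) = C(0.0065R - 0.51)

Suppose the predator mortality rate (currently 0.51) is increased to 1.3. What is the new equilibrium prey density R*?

R* ≈ 200

At the interior fixed point, setting dC/dt = 0 with C > 0 fixes R* = (predator death rate)/(RC coefficient) — independent of the other coefficients.
With the change, R* = 1.3/0.0065 = 200; it rises from 78.5.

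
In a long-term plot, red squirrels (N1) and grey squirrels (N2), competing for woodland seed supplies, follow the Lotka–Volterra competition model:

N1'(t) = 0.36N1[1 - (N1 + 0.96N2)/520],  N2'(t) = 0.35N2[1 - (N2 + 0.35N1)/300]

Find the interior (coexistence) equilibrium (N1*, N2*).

Setting both brackets to zero gives the nullclines N1 + 0.96N2 = 520 and 0.35N1 + N2 = 300.
Substituting N2 = 300 - 0.35N1 into the first: N1(1 - 0.96·0.35) = 520 - 0.96·300.
So N1* = 232/0.664 = 349, and then N2* = 300 - 0.35·349 = 178.

N1* ≈ 349, N2* ≈ 178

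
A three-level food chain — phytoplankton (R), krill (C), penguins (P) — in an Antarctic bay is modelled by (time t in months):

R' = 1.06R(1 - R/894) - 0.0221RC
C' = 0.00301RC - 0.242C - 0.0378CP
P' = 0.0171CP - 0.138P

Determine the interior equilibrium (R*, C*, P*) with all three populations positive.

From dP/dt = 0: 0.0171C* = 0.138, so C* = 8.07.
From dR/dt = 0: 1.06(1 - R*/894) = 0.0221·8.07, giving R* = 894·(1 - 0.168) = 744.
From dC/dt = 0: 0.00301·744 - 0.242 = 0.0378P*, so P* = 2/0.0378 = 52.8.

R* ≈ 744, C* ≈ 8.07, P* ≈ 52.8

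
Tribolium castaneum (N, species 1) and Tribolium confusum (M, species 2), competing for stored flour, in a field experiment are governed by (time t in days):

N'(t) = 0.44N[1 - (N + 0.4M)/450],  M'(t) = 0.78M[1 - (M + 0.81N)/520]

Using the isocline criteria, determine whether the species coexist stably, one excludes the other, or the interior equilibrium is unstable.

stable coexistence

Compare the nullcline intercepts: K1/α12 = 450/0.4 = 1120 > K2 = 520; K2/α21 = 520/0.81 = 642 > K1 = 450.
Since both inequalities hold, each species can invade when rare, so the interior equilibrium is stable.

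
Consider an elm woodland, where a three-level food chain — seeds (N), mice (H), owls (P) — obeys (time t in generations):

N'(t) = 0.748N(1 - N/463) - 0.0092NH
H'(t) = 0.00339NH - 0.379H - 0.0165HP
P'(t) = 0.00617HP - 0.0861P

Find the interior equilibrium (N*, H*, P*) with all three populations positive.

N* ≈ 384, H* ≈ 14, P* ≈ 55.8

From dP/dt = 0: 0.00617H* = 0.0861, so H* = 14.
From dN/dt = 0: 0.748(1 - N*/463) = 0.0092·14, giving N* = 463·(1 - 0.172) = 384.
From dH/dt = 0: 0.00339·384 - 0.379 = 0.0165P*, so P* = 0.921/0.0165 = 55.8.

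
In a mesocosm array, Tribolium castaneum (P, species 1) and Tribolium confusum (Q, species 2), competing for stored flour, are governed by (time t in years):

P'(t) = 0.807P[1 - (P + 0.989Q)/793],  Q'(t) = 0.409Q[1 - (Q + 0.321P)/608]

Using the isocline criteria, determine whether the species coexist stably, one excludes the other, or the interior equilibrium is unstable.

Compare the nullcline intercepts: K1/α12 = 793/0.989 = 802 > K2 = 608; K2/α21 = 608/0.321 = 1890 > K1 = 793.
Since both inequalities hold, each species can invade when rare, so the interior equilibrium is stable.

stable coexistence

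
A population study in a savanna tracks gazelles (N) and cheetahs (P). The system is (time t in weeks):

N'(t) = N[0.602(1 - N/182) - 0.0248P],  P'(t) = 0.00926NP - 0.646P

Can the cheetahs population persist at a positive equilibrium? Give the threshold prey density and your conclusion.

The predator equation gives dP/dt > 0 only when N > 0.646/0.00926 = 69.8.
Without the predator, N → K = 182. Since 182 > 69.8, the predator can invade and persist.

Threshold N = 69.8; K > 69.8, so yes, the predator persists.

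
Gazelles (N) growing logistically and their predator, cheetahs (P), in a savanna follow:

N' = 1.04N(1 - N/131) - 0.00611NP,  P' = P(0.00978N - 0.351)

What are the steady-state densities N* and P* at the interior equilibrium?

N* ≈ 35.9, P* ≈ 124

From dP/dt = 0 with P > 0: 0.00978N* = 0.351, so N* = 35.9.
Substitute into dN/dt = 0: 1.04(1 - 35.9/131) = 0.00611P*.
The bracket is 0.726, giving P* = 0.755/0.00611 = 124.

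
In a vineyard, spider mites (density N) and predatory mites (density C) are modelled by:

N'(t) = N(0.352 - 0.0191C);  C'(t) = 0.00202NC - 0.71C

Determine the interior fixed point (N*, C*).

N* ≈ 351, C* ≈ 18.4

Set dC/dt = 0 with C > 0: 0.00202N - 0.71 = 0, so N* = 0.71/0.00202 = 351.
Set dN/dt = 0 with N > 0: 0.352 - 0.0191C = 0, so C* = 0.352/0.0191 = 18.4.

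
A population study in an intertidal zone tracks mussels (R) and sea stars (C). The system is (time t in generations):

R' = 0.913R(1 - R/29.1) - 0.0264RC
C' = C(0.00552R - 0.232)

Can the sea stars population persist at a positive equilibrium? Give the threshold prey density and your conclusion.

The predator equation gives dC/dt > 0 only when R > 0.232/0.00552 = 42.
Without the predator, R → K = 29.1. Since 29.1 < 42, the predator cannot invade.

Threshold R = 42; K < 42, so no, the predator goes extinct.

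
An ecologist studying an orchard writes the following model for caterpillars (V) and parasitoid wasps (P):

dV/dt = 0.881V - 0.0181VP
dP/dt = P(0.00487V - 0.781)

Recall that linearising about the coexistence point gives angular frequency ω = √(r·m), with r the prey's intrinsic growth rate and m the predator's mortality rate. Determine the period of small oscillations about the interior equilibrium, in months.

Here r = 0.881 and m = 0.781, so r·m = 0.688.
ω = √0.688 = 0.829 per month, hence T = 2π/ω ≈ 7.57 months.

T ≈ 7.57 months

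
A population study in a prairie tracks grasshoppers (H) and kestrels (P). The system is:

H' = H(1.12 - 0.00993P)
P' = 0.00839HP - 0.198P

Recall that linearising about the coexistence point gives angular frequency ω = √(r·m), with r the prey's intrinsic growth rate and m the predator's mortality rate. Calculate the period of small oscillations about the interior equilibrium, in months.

Here r = 1.12 and m = 0.198, so r·m = 0.222.
ω = √0.222 = 0.471 per month, hence T = 2π/ω ≈ 13.3 months.

T ≈ 13.3 months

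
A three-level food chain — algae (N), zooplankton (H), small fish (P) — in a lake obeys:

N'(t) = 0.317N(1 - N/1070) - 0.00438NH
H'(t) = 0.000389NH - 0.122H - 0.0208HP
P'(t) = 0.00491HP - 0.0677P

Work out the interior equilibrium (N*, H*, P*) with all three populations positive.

N* ≈ 866, H* ≈ 13.8, P* ≈ 10.3

From dP/dt = 0: 0.00491H* = 0.0677, so H* = 13.8.
From dN/dt = 0: 0.317(1 - N*/1070) = 0.00438·13.8, giving N* = 1070·(1 - 0.191) = 866.
From dH/dt = 0: 0.000389·866 - 0.122 = 0.0208P*, so P* = 0.215/0.0208 = 10.3.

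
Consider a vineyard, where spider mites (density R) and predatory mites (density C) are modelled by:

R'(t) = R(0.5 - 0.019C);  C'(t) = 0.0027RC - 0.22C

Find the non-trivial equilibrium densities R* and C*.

R* ≈ 81.5, C* ≈ 26.3

Set dC/dt = 0 with C > 0: 0.0027R - 0.22 = 0, so R* = 0.22/0.0027 = 81.5.
Set dR/dt = 0 with R > 0: 0.5 - 0.019C = 0, so C* = 0.5/0.019 = 26.3.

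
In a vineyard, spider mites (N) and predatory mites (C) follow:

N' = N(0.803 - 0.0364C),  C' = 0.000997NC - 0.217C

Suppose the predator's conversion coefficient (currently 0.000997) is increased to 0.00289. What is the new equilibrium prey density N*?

At the interior fixed point, setting dC/dt = 0 with C > 0 fixes N* = (predator death rate)/(NC coefficient) — independent of the other coefficients.
With the change, N* = 0.217/0.00289 = 75.1; it falls from 218.

N* ≈ 75.1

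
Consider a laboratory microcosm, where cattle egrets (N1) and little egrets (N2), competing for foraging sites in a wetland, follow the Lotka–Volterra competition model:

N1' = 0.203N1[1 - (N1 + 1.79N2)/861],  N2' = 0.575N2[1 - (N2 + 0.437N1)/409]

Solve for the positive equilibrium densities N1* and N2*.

Setting both brackets to zero gives the nullclines N1 + 1.79N2 = 861 and 0.437N1 + N2 = 409.
Substituting N2 = 409 - 0.437N1 into the first: N1(1 - 1.79·0.437) = 861 - 1.79·409.
So N1* = 129/0.218 = 592, and then N2* = 409 - 0.437·592 = 150.

N1* ≈ 592, N2* ≈ 150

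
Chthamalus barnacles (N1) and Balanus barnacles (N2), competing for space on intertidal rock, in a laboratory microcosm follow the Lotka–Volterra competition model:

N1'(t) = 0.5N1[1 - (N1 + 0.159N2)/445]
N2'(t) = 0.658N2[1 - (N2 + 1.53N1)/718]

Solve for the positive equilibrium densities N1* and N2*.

Setting both brackets to zero gives the nullclines N1 + 0.159N2 = 445 and 1.53N1 + N2 = 718.
Substituting N2 = 718 - 1.53N1 into the first: N1(1 - 0.159·1.53) = 445 - 0.159·718.
So N1* = 331/0.757 = 437, and then N2* = 718 - 1.53·437 = 49.1.

N1* ≈ 437, N2* ≈ 49.1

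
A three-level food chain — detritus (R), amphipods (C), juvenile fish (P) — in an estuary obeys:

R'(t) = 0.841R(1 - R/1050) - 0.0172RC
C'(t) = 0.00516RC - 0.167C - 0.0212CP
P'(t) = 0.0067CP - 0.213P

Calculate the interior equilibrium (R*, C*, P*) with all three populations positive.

From dP/dt = 0: 0.0067C* = 0.213, so C* = 31.8.
From dR/dt = 0: 0.841(1 - R*/1050) = 0.0172·31.8, giving R* = 1050·(1 - 0.65) = 367.
From dC/dt = 0: 0.00516·367 - 0.167 = 0.0212P*, so P* = 1.73/0.0212 = 81.5.

R* ≈ 367, C* ≈ 31.8, P* ≈ 81.5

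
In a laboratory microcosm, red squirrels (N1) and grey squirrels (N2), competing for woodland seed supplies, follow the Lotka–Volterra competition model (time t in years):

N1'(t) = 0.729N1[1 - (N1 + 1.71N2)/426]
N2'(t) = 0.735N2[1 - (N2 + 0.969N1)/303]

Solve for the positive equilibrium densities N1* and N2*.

N1* ≈ 140, N2* ≈ 167

Setting both brackets to zero gives the nullclines N1 + 1.71N2 = 426 and 0.969N1 + N2 = 303.
Substituting N2 = 303 - 0.969N1 into the first: N1(1 - 1.71·0.969) = 426 - 1.71·303.
So N1* = -92.1/-0.657 = 140, and then N2* = 303 - 0.969·140 = 167.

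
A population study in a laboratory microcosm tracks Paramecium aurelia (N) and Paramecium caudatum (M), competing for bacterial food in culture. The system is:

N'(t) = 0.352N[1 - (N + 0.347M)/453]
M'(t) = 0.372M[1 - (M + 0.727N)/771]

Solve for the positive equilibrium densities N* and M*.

Setting both brackets to zero gives the nullclines N + 0.347M = 453 and 0.727N + M = 771.
Substituting M = 771 - 0.727N into the first: N(1 - 0.347·0.727) = 453 - 0.347·771.
So N* = 185/0.748 = 248, and then M* = 771 - 0.727·248 = 591.

N* ≈ 248, M* ≈ 591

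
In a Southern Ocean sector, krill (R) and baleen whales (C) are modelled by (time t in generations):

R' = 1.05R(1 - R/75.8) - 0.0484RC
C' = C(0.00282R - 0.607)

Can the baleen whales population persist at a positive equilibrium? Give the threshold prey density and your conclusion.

The predator equation gives dC/dt > 0 only when R > 0.607/0.00282 = 215.
Without the predator, R → K = 75.8. Since 75.8 < 215, the predator cannot invade.

Threshold R = 215; K < 215, so no, the predator goes extinct.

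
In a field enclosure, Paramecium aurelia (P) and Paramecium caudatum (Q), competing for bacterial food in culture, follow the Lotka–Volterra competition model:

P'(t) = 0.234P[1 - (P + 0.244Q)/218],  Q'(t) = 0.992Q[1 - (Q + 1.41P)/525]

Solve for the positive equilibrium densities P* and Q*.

P* ≈ 137, Q* ≈ 332

Setting both brackets to zero gives the nullclines P + 0.244Q = 218 and 1.41P + Q = 525.
Substituting Q = 525 - 1.41P into the first: P(1 - 0.244·1.41) = 218 - 0.244·525.
So P* = 89.9/0.656 = 137, and then Q* = 525 - 1.41·137 = 332.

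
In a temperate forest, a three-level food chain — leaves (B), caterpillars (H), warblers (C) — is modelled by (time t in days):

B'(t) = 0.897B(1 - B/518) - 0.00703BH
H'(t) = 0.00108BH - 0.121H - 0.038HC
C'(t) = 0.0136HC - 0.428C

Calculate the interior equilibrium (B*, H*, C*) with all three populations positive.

B* ≈ 390, H* ≈ 31.5, C* ≈ 7.91

From dC/dt = 0: 0.0136H* = 0.428, so H* = 31.5.
From dB/dt = 0: 0.897(1 - B*/518) = 0.00703·31.5, giving B* = 518·(1 - 0.247) = 390.
From dH/dt = 0: 0.00108·390 - 0.121 = 0.038C*, so C* = 0.3/0.038 = 7.91.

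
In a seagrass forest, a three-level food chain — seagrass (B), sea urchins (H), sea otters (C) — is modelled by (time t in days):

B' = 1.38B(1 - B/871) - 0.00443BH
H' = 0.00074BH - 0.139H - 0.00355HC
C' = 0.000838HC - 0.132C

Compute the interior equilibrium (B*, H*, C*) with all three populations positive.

B* ≈ 431, H* ≈ 158, C* ≈ 50.6

From dC/dt = 0: 0.000838H* = 0.132, so H* = 158.
From dB/dt = 0: 1.38(1 - B*/871) = 0.00443·158, giving B* = 871·(1 - 0.506) = 431.
From dH/dt = 0: 0.00074·431 - 0.139 = 0.00355C*, so C* = 0.18/0.00355 = 50.6.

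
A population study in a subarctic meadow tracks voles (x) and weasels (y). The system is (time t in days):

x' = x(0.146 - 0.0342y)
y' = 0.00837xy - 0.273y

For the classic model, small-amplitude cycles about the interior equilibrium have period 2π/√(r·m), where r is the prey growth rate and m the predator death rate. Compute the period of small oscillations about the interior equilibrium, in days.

Here r = 0.146 and m = 0.273, so r·m = 0.0399.
ω = √0.0399 = 0.2 per day, hence T = 2π/ω ≈ 31.5 days.

T ≈ 31.5 days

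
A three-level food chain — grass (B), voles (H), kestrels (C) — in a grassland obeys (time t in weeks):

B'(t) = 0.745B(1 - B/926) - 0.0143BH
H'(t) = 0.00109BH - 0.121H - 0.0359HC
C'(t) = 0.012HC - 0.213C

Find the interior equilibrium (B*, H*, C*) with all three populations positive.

B* ≈ 611, H* ≈ 17.8, C* ≈ 15.2

From dC/dt = 0: 0.012H* = 0.213, so H* = 17.8.
From dB/dt = 0: 0.745(1 - B*/926) = 0.0143·17.8, giving B* = 926·(1 - 0.341) = 611.
From dH/dt = 0: 0.00109·611 - 0.121 = 0.0359C*, so C* = 0.544/0.0359 = 15.2.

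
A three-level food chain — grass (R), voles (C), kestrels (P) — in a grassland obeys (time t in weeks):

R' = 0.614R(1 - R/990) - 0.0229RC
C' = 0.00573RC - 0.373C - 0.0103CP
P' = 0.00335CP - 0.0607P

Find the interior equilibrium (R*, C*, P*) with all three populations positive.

R* ≈ 321, C* ≈ 18.1, P* ≈ 142

From dP/dt = 0: 0.00335C* = 0.0607, so C* = 18.1.
From dR/dt = 0: 0.614(1 - R*/990) = 0.0229·18.1, giving R* = 990·(1 - 0.676) = 321.
From dC/dt = 0: 0.00573·321 - 0.373 = 0.0103P*, so P* = 1.47/0.0103 = 142.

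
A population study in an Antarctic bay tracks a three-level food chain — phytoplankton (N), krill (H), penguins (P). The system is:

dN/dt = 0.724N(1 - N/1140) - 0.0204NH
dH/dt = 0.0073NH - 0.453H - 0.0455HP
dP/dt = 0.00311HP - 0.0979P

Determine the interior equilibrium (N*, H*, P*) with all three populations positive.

From dP/dt = 0: 0.00311H* = 0.0979, so H* = 31.5.
From dN/dt = 0: 0.724(1 - N*/1140) = 0.0204·31.5, giving N* = 1140·(1 - 0.887) = 129.
From dH/dt = 0: 0.0073·129 - 0.453 = 0.0455P*, so P* = 0.488/0.0455 = 10.7.

N* ≈ 129, H* ≈ 31.5, P* ≈ 10.7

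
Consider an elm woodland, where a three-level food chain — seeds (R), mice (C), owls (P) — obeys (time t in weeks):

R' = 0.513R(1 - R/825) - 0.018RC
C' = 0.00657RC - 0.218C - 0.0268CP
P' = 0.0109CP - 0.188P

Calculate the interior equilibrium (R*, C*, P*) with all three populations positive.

From dP/dt = 0: 0.0109C* = 0.188, so C* = 17.2.
From dR/dt = 0: 0.513(1 - R*/825) = 0.018·17.2, giving R* = 825·(1 - 0.605) = 326.
From dC/dt = 0: 0.00657·326 - 0.218 = 0.0268P*, so P* = 1.92/0.0268 = 71.7.

R* ≈ 326, C* ≈ 17.2, P* ≈ 71.7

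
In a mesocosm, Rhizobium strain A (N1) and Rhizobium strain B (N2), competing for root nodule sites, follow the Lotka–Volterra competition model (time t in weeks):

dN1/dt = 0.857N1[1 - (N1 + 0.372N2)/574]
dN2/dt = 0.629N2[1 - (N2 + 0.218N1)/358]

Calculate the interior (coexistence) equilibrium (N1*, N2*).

Setting both brackets to zero gives the nullclines N1 + 0.372N2 = 574 and 0.218N1 + N2 = 358.
Substituting N2 = 358 - 0.218N1 into the first: N1(1 - 0.372·0.218) = 574 - 0.372·358.
So N1* = 441/0.919 = 480, and then N2* = 358 - 0.218·480 = 253.

N1* ≈ 480, N2* ≈ 253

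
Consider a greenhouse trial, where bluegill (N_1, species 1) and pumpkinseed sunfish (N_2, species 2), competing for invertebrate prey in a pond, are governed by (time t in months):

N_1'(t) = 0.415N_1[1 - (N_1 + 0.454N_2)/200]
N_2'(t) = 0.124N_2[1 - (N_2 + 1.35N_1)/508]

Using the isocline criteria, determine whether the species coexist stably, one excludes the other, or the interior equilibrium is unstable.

Compare the nullcline intercepts: K1/α12 = 200/0.454 = 441 < K2 = 508; K2/α21 = 508/1.35 = 376 > K1 = 200.
Since the inequalities point opposite ways, species 2 can invade but species 1 cannot.

species 2 excludes species 1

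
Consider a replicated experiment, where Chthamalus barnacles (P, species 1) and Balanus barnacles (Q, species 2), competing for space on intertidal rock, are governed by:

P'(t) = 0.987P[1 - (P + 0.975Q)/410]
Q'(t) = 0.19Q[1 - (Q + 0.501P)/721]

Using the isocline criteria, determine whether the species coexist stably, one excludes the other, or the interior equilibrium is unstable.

species 2 excludes species 1

Compare the nullcline intercepts: K1/α12 = 410/0.975 = 421 < K2 = 721; K2/α21 = 721/0.501 = 1440 > K1 = 410.
Since the inequalities point opposite ways, species 2 can invade but species 1 cannot.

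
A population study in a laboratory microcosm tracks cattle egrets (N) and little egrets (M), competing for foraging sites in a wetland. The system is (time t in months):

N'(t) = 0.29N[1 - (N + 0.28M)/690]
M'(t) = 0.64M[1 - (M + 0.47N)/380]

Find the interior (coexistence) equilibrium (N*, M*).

N* ≈ 672, M* ≈ 64.1

Setting both brackets to zero gives the nullclines N + 0.28M = 690 and 0.47N + M = 380.
Substituting M = 380 - 0.47N into the first: N(1 - 0.28·0.47) = 690 - 0.28·380.
So N* = 584/0.868 = 672, and then M* = 380 - 0.47·672 = 64.1.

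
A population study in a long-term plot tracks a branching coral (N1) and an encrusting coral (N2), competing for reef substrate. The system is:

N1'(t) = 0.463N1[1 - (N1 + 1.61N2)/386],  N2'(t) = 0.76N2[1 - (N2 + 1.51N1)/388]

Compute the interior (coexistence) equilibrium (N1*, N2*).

Setting both brackets to zero gives the nullclines N1 + 1.61N2 = 386 and 1.51N1 + N2 = 388.
Substituting N2 = 388 - 1.51N1 into the first: N1(1 - 1.61·1.51) = 386 - 1.61·388.
So N1* = -239/-1.43 = 167, and then N2* = 388 - 1.51·167 = 136.

N1* ≈ 167, N2* ≈ 136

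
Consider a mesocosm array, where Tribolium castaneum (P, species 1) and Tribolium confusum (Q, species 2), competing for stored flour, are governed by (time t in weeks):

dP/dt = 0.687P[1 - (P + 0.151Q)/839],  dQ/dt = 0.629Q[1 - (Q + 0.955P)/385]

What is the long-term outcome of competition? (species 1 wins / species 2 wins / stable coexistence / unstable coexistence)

species 1 excludes species 2

Compare the nullcline intercepts: K1/α12 = 839/0.151 = 5560 > K2 = 385; K2/α21 = 385/0.955 = 403 < K1 = 839.
Since the inequalities point opposite ways, species 1 can invade but species 2 cannot.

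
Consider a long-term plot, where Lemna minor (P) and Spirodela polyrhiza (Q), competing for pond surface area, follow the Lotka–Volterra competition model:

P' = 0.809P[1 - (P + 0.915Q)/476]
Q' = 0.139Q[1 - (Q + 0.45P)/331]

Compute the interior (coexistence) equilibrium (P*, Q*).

Setting both brackets to zero gives the nullclines P + 0.915Q = 476 and 0.45P + Q = 331.
Substituting Q = 331 - 0.45P into the first: P(1 - 0.915·0.45) = 476 - 0.915·331.
So P* = 173/0.588 = 294, and then Q* = 331 - 0.45·294 = 199.

P* ≈ 294, Q* ≈ 199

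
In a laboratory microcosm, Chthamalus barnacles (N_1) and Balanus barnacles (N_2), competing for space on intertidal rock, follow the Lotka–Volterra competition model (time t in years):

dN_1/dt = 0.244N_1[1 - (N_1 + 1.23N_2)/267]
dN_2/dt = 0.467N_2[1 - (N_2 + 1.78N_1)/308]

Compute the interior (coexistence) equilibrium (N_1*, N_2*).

N_1* ≈ 94, N_2* ≈ 141

Setting both brackets to zero gives the nullclines N_1 + 1.23N_2 = 267 and 1.78N_1 + N_2 = 308.
Substituting N_2 = 308 - 1.78N_1 into the first: N_1(1 - 1.23·1.78) = 267 - 1.23·308.
So N_1* = -112/-1.19 = 94, and then N_2* = 308 - 1.78·94 = 141.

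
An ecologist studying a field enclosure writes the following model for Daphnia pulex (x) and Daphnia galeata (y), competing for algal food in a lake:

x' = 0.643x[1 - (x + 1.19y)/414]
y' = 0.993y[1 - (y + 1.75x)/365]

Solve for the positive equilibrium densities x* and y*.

Setting both brackets to zero gives the nullclines x + 1.19y = 414 and 1.75x + y = 365.
Substituting y = 365 - 1.75x into the first: x(1 - 1.19·1.75) = 414 - 1.19·365.
So x* = -20.3/-1.08 = 18.8, and then y* = 365 - 1.75·18.8 = 332.

x* ≈ 18.8, y* ≈ 332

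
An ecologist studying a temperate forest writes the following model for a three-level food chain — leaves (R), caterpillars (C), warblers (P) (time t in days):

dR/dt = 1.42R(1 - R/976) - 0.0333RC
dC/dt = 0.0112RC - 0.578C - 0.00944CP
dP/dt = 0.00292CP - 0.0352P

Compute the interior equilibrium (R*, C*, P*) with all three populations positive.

From dP/dt = 0: 0.00292C* = 0.0352, so C* = 12.1.
From dR/dt = 0: 1.42(1 - R*/976) = 0.0333·12.1, giving R* = 976·(1 - 0.283) = 700.
From dC/dt = 0: 0.0112·700 - 0.578 = 0.00944P*, so P* = 7.26/0.00944 = 769.

R* ≈ 700, C* ≈ 12.1, P* ≈ 769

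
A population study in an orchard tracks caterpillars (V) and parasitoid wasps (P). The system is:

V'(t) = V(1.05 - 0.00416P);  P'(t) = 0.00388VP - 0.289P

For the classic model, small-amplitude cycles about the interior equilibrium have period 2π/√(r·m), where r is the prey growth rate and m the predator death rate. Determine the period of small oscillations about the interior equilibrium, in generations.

Here r = 1.05 and m = 0.289, so r·m = 0.303.
ω = √0.303 = 0.551 per generation, hence T = 2π/ω ≈ 11.4 generations.

T ≈ 11.4 generations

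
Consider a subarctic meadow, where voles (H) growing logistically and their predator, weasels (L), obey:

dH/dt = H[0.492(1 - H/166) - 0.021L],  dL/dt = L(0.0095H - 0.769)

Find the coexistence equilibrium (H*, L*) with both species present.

From dL/dt = 0 with L > 0: 0.0095H* = 0.769, so H* = 80.9.
Substitute into dH/dt = 0: 0.492(1 - 80.9/166) = 0.021L*.
The bracket is 0.512, giving L* = 0.252/0.021 = 12.

H* ≈ 80.9, L* ≈ 12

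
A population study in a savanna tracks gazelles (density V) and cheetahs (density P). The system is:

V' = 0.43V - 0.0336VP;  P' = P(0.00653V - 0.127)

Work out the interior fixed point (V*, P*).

Set dP/dt = 0 with P > 0: 0.00653V - 0.127 = 0, so V* = 0.127/0.00653 = 19.4.
Set dV/dt = 0 with V > 0: 0.43 - 0.0336P = 0, so P* = 0.43/0.0336 = 12.8.

V* ≈ 19.4, P* ≈ 12.8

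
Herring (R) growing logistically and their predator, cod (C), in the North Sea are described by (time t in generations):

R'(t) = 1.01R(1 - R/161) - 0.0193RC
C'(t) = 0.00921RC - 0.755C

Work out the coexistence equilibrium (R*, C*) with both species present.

R* ≈ 82, C* ≈ 25.7

From dC/dt = 0 with C > 0: 0.00921R* = 0.755, so R* = 82.
Substitute into dR/dt = 0: 1.01(1 - 82/161) = 0.0193C*.
The bracket is 0.491, giving C* = 0.496/0.0193 = 25.7.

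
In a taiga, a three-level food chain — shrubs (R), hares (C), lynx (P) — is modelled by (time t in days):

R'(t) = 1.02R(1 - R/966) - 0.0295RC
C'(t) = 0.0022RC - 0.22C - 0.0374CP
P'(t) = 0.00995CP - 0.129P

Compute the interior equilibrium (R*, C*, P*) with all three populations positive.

R* ≈ 604, C* ≈ 13, P* ≈ 29.6

From dP/dt = 0: 0.00995C* = 0.129, so C* = 13.
From dR/dt = 0: 1.02(1 - R*/966) = 0.0295·13, giving R* = 966·(1 - 0.375) = 604.
From dC/dt = 0: 0.0022·604 - 0.22 = 0.0374P*, so P* = 1.11/0.0374 = 29.6.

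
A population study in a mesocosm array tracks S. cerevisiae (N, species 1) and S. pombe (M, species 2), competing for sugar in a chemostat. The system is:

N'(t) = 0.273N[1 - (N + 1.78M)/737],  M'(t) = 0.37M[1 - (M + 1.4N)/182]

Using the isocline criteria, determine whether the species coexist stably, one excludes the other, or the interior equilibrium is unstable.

Compare the nullcline intercepts: K1/α12 = 737/1.78 = 414 > K2 = 182; K2/α21 = 182/1.4 = 130 < K1 = 737.
Since the inequalities point opposite ways, species 1 can invade but species 2 cannot.

species 1 excludes species 2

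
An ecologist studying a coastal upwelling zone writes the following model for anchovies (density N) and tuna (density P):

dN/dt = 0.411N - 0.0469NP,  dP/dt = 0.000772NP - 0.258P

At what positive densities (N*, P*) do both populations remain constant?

Set dP/dt = 0 with P > 0: 0.000772N - 0.258 = 0, so N* = 0.258/0.000772 = 334.
Set dN/dt = 0 with N > 0: 0.411 - 0.0469P = 0, so P* = 0.411/0.0469 = 8.76.

N* ≈ 334, P* ≈ 8.76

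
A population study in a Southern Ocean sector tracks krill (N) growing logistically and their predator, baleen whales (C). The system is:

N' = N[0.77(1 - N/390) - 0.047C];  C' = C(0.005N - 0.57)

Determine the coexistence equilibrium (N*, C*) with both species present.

N* ≈ 114, C* ≈ 11.6

From dC/dt = 0 with C > 0: 0.005N* = 0.57, so N* = 114.
Substitute into dN/dt = 0: 0.77(1 - 114/390) = 0.047C*.
The bracket is 0.708, giving C* = 0.545/0.047 = 11.6.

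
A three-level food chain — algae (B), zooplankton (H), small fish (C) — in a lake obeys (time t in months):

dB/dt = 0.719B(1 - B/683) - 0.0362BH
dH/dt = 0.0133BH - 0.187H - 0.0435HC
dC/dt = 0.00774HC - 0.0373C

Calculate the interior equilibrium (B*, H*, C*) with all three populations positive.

From dC/dt = 0: 0.00774H* = 0.0373, so H* = 4.82.
From dB/dt = 0: 0.719(1 - B*/683) = 0.0362·4.82, giving B* = 683·(1 - 0.243) = 517.
From dH/dt = 0: 0.0133·517 - 0.187 = 0.0435C*, so C* = 6.69/0.0435 = 154.

B* ≈ 517, H* ≈ 4.82, C* ≈ 154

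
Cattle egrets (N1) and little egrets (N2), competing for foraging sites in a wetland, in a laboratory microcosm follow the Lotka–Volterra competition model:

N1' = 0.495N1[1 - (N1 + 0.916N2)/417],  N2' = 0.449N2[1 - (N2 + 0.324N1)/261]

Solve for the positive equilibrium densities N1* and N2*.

N1* ≈ 253, N2* ≈ 179

Setting both brackets to zero gives the nullclines N1 + 0.916N2 = 417 and 0.324N1 + N2 = 261.
Substituting N2 = 261 - 0.324N1 into the first: N1(1 - 0.916·0.324) = 417 - 0.916·261.
So N1* = 178/0.703 = 253, and then N2* = 261 - 0.324·253 = 179.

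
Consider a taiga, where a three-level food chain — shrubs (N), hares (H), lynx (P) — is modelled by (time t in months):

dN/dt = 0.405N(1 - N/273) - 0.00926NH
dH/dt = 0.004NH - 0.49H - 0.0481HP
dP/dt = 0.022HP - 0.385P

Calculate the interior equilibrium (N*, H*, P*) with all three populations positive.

From dP/dt = 0: 0.022H* = 0.385, so H* = 17.5.
From dN/dt = 0: 0.405(1 - N*/273) = 0.00926·17.5, giving N* = 273·(1 - 0.4) = 164.
From dH/dt = 0: 0.004·164 - 0.49 = 0.0481P*, so P* = 0.165/0.0481 = 3.43.

N* ≈ 164, H* ≈ 17.5, P* ≈ 3.43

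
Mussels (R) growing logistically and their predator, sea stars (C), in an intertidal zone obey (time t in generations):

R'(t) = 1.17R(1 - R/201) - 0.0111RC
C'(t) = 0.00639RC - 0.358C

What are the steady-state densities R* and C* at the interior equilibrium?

R* ≈ 56, C* ≈ 76

From dC/dt = 0 with C > 0: 0.00639R* = 0.358, so R* = 56.
Substitute into dR/dt = 0: 1.17(1 - 56/201) = 0.0111C*.
The bracket is 0.721, giving C* = 0.844/0.0111 = 76.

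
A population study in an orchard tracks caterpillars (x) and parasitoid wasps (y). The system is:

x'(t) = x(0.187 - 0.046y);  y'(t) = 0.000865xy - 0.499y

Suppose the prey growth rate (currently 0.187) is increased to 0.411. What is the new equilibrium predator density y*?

At the interior fixed point, setting dx/dt = 0 with x > 0 fixes y* = (prey growth rate)/(xy coefficient) — independent of the other coefficients.
With the change, y* = 0.411/0.046 = 8.93; it rises from 4.07.

y* ≈ 8.93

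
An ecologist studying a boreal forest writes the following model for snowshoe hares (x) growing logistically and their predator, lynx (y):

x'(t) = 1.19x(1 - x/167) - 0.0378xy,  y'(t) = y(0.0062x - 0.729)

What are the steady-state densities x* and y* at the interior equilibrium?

From dy/dt = 0 with y > 0: 0.0062x* = 0.729, so x* = 118.
Substitute into dx/dt = 0: 1.19(1 - 118/167) = 0.0378y*.
The bracket is 0.296, giving y* = 0.352/0.0378 = 9.32.

x* ≈ 118, y* ≈ 9.32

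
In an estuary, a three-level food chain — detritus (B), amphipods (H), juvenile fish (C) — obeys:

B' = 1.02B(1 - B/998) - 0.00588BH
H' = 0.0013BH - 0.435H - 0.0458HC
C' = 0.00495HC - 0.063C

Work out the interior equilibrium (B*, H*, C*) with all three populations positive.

B* ≈ 925, H* ≈ 12.7, C* ≈ 16.8

From dC/dt = 0: 0.00495H* = 0.063, so H* = 12.7.
From dB/dt = 0: 1.02(1 - B*/998) = 0.00588·12.7, giving B* = 998·(1 - 0.0734) = 925.
From dH/dt = 0: 0.0013·925 - 0.435 = 0.0458C*, so C* = 0.767/0.0458 = 16.8.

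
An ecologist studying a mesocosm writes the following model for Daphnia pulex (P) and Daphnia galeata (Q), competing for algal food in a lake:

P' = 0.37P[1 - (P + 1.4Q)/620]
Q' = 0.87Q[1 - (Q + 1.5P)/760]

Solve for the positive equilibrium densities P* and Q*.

Setting both brackets to zero gives the nullclines P + 1.4Q = 620 and 1.5P + Q = 760.
Substituting Q = 760 - 1.5P into the first: P(1 - 1.4·1.5) = 620 - 1.4·760.
So P* = -444/-1.1 = 404, and then Q* = 760 - 1.5·404 = 155.

P* ≈ 404, Q* ≈ 155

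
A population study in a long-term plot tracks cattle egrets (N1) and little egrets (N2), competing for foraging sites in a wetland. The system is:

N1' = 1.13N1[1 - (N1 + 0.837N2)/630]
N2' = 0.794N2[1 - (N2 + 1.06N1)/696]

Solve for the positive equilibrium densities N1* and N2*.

Setting both brackets to zero gives the nullclines N1 + 0.837N2 = 630 and 1.06N1 + N2 = 696.
Substituting N2 = 696 - 1.06N1 into the first: N1(1 - 0.837·1.06) = 630 - 0.837·696.
So N1* = 47.4/0.113 = 421, and then N2* = 696 - 1.06·421 = 250.

N1* ≈ 421, N2* ≈ 250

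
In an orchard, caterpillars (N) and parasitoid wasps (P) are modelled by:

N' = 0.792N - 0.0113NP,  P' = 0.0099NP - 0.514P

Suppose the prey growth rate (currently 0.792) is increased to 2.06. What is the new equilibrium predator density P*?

P* ≈ 182

At the interior fixed point, setting dN/dt = 0 with N > 0 fixes P* = (prey growth rate)/(NP coefficient) — independent of the other coefficients.
With the change, P* = 2.06/0.0113 = 182; it rises from 70.1.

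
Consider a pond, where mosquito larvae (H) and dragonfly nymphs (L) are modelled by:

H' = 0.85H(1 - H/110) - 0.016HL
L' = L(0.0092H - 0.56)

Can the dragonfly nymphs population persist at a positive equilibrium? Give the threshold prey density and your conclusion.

The predator equation gives dL/dt > 0 only when H > 0.56/0.0092 = 60.9.
Without the predator, H → K = 110. Since 110 > 60.9, the predator can invade and persist.

Threshold H = 60.9; K > 60.9, so yes, the predator persists.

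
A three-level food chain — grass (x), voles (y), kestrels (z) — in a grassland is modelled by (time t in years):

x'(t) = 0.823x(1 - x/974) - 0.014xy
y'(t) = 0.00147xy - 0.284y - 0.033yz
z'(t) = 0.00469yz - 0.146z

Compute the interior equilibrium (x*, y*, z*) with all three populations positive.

x* ≈ 458, y* ≈ 31.1, z* ≈ 11.8

From dz/dt = 0: 0.00469y* = 0.146, so y* = 31.1.
From dx/dt = 0: 0.823(1 - x*/974) = 0.014·31.1, giving x* = 974·(1 - 0.53) = 458.
From dy/dt = 0: 0.00147·458 - 0.284 = 0.033z*, so z* = 0.39/0.033 = 11.8.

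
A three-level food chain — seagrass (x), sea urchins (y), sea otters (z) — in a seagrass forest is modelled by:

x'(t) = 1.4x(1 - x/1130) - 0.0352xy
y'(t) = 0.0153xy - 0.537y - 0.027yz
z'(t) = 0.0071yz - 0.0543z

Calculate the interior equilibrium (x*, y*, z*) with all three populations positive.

From dz/dt = 0: 0.0071y* = 0.0543, so y* = 7.65.
From dx/dt = 0: 1.4(1 - x*/1130) = 0.0352·7.65, giving x* = 1130·(1 - 0.192) = 913.
From dy/dt = 0: 0.0153·913 - 0.537 = 0.027z*, so z* = 13.4/0.027 = 497.

x* ≈ 913, y* ≈ 7.65, z* ≈ 497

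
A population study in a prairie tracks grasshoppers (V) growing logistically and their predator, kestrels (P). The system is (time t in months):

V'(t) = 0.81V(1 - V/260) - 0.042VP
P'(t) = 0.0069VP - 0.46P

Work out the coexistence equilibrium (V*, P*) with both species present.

V* ≈ 66.7, P* ≈ 14.3

From dP/dt = 0 with P > 0: 0.0069V* = 0.46, so V* = 66.7.
Substitute into dV/dt = 0: 0.81(1 - 66.7/260) = 0.042P*.
The bracket is 0.744, giving P* = 0.602/0.042 = 14.3.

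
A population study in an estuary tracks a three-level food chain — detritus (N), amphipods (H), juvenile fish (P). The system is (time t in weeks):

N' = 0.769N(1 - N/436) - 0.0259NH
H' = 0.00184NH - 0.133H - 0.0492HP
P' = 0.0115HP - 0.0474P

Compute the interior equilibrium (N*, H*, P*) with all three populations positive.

N* ≈ 375, H* ≈ 4.12, P* ≈ 11.3

From dP/dt = 0: 0.0115H* = 0.0474, so H* = 4.12.
From dN/dt = 0: 0.769(1 - N*/436) = 0.0259·4.12, giving N* = 436·(1 - 0.139) = 375.
From dH/dt = 0: 0.00184·375 - 0.133 = 0.0492P*, so P* = 0.558/0.0492 = 11.3.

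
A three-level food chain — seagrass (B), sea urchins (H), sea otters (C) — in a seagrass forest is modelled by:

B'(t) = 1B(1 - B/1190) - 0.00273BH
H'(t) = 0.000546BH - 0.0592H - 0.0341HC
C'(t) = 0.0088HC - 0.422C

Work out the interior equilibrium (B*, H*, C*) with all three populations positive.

B* ≈ 1030, H* ≈ 48, C* ≈ 14.8

From dC/dt = 0: 0.0088H* = 0.422, so H* = 48.
From dB/dt = 0: 1(1 - B*/1190) = 0.00273·48, giving B* = 1190·(1 - 0.131) = 1030.
From dH/dt = 0: 0.000546·1030 - 0.0592 = 0.0341C*, so C* = 0.505/0.0341 = 14.8.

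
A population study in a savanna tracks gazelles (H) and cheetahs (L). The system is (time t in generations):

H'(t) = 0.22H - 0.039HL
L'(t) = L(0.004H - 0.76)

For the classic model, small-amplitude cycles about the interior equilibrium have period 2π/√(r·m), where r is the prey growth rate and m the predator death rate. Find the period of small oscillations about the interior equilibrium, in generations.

T ≈ 15.4 generations

Here r = 0.22 and m = 0.76, so r·m = 0.167.
ω = √0.167 = 0.409 per generation, hence T = 2π/ω ≈ 15.4 generations.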